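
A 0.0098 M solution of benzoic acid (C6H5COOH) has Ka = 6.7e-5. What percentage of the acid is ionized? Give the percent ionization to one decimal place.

C6H5COOH ⇌ C6H5COO- + H+; let x = [H+] at equilibrium.
Solve x² + 6.7e-05x − 6.57e-07 = 0 → x = 7.78 × 10^-4 M
Fraction ionized = 7.78 × 10^-4 / 0.0098 = 0.0794 → 7.9%

7.9%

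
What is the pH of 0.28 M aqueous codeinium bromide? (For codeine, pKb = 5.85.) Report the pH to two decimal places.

C18H22NO3+ is the conjugate acid of the weak base C18H21NO3.
Kb = 10^(−5.85) = 1.41 × 10^-6
Ka = Kw/Kb = 1.0×10^-14 / 1.41 × 10^-6 = 7.09 × 10^-9
From the ICE table, Ka = [H+]²/(0.28 − [H+]) = 7.09 × 10^-9.
Neglecting [H+] in the denominator: [H+] = √(7.09 × 10^-9 × 0.28) = 4.46 × 10^-5 M
Check: 0.016% ionized — well under 5%, approximation valid.
pH = −log(4.46 × 10^-5) = 4.35

pH = 4.35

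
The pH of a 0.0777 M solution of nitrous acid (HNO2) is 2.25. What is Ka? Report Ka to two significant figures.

Ka = 4.4 × 10^-4

[H+] = 10^(-2.25) = 5.62 × 10^-3 M
At equilibrium [HA] = 0.0777 − 5.62 × 10^-3 = 7.21 × 10^-2 M
Ka = [H+][A-]/[HA] = (5.62 × 10^-3)² / 7.21 × 10^-2 = 4.4 × 10^-4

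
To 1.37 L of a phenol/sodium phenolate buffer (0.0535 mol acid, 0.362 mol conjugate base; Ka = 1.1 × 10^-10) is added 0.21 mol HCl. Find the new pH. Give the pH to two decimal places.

pH = 9.72

Added H+ converts C6H5O- to C6H5OH: C6H5OH → 0.264 mol, C6H5O- → 0.152 mol.
pKa = −log(1.1 × 10^-10) = 9.959
pH = pKa + log(n_C6H5O-/n_C6H5OH) = 9.959 + log(0.152/0.264) = 9.959 + (-0.240)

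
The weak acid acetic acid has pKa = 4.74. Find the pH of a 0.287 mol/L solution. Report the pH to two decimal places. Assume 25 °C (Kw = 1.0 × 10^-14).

CH3COOH ⇌ CH3COO- + H+
Ka = 10^(−4.74) = 1.82 × 10^-5
Ka = [H+]²/(0.287 − [H+]) = 1.82 × 10^-5
Assume [H+] ≪ 0.287: [H+] ≈ √(1.82 × 10^-5 × 0.287) = 2.29 × 10^-3 M
([H+]/C₀ = 0.8% < 5%, so the approximation holds.)
pH = −log[H+] = −log(2.29 × 10^-3) = 2.64

pH = 2.64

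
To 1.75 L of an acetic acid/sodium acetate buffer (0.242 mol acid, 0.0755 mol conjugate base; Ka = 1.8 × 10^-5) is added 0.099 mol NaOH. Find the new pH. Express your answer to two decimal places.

OH- converts CH3COOH to CH3COO-: CH3COOH → 0.143 mol, CH3COO- → 0.174 mol.
pKa = −log(1.8 × 10^-5) = 4.745
pH = pKa + log(n_CH3COO-/n_CH3COOH) = 4.745 + log(0.174/0.143) = 4.745 + (+0.085)

pH = 4.83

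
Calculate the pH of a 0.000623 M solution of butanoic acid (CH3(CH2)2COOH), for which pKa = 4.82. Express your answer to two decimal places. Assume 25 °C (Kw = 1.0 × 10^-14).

pH = 4.05

CH3(CH2)2COOH ⇌ CH3(CH2)2COO- + H+
Ka = 10^(−4.82) = 1.51 × 10^-5
From the ICE table, Ka = [H+]²/(0.000623 − [H+]) = 1.51 × 10^-5.
The 5% rule fails; solving [H+]² + Ka·[H+] − Ka·C₀ = 0 exactly:
[H+] = [−1.51e-05 + √(1.51e-05² + 3.76e-08)]/2 = 8.97 × 10^-5 M
pH = −log(8.97 × 10^-5) = 4.05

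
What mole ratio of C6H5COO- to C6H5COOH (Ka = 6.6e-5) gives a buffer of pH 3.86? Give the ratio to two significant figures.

pKa = -log(6.6 × 10^-5) = 4.180
pH = pKa + log(r) ⇒ log(r) = 3.86 − 4.180 = -0.320
r = [C6H5COO-]/[C6H5COOH] = 10^(-0.320) = 0.479

ratio = 0.48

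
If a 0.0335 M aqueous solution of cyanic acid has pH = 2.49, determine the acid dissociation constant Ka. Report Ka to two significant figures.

Ka = 3.5 × 10^-4

[H+] = 10^(-2.49) = 3.24 × 10^-3 M
At equilibrium [HA] = 0.0335 − 3.24 × 10^-3 = 3.03 × 10^-2 M
Ka = [H+][A-]/[HA] = (3.24 × 10^-3)² / 3.03 × 10^-2 = 3.5 × 10^-4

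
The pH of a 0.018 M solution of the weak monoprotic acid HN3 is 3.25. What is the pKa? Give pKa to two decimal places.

[H+] = 10^(-3.25) = 5.62 × 10^-4 M
At equilibrium [HA] = 0.018 − 5.62 × 10^-4 = 1.74 × 10^-2 M
Ka = [H+][A-]/[HA] = (5.62 × 10^-4)² / 1.74 × 10^-2 = 1.82 × 10^-5
pKa = -log(1.82 × 10^-5) = 4.74

pKa = 4.74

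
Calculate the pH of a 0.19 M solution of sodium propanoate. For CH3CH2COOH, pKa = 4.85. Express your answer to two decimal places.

pH = 9.06

CH3CH2COO- is the conjugate base of the weak acid CH3CH2COOH.
Ka = 10^(−4.85) = 1.41 × 10^-5
Kb = Kw/Ka = 1.0×10^-14 / 1.41 × 10^-5 = 7.09 × 10^-10
From the ICE table, Kb = [OH-]²/(0.19 − [OH-]) = 7.09 × 10^-10.
Neglecting [OH-] in the denominator: [OH-] = √(7.09 × 10^-10 × 0.19) = 1.16 × 10^-5 M
([OH-]/C₀ = 0.0061% < 5%, so the approximation holds.)
pOH = 4.94, so pH = 14.00 − pOH = 9.06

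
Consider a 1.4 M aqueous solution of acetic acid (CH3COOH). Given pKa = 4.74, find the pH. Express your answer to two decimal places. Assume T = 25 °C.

pH = 2.30

CH3COOH ⇌ CH3COO- + H+
Ka = 10^(−4.74) = 1.82 × 10^-5
From the ICE table, Ka = x²/(1.4 − x) = 1.82 × 10^-5.
Assume x ≪ 1.4: x ≈ √(1.82 × 10^-5 × 1.4) = 5.05 × 10^-3 M
Check: 0.36% ionized — well under 5%, approximation valid.
pH = −log[H+] = −log(5.05 × 10^-3) = 2.30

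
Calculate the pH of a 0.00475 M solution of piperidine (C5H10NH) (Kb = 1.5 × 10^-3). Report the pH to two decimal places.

pH = 11.31

C5H10NH + H2O ⇌ C5H10NH2+ + OH-
From the ICE table, Kb = [OH-]²/(0.00475 − [OH-]) = 1.5 × 10^-3.
The 5% rule fails; solving [OH-]² + Kb·[OH-] − Kb·C₀ = 0 exactly:
[OH-] = [−0.0015 + √(0.0015² + 2.85e-05)]/2 = 2.02 × 10^-3 M
pOH = 2.69, so pH = 14.00 − pOH = 11.31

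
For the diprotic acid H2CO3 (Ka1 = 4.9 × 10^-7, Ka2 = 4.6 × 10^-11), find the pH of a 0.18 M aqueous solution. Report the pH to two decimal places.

pH = 3.53

Ka1 ≫ Ka2, so treat the first dissociation as the only significant source of H+.
Ka1 = x²/(0.18 − x) = 4.9 × 10^-7
x ≈ √(4.9 × 10^-7 × 0.18) = 2.97 × 10^-4 M
pH = −log(2.97 × 10^-4) = 3.53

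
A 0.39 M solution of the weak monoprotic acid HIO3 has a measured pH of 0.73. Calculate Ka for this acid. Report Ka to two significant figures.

[H+] = 10^(-0.73) = 1.86 × 10^-1 M
At equilibrium [HA] = 0.39 − 1.86 × 10^-1 = 2.04 × 10^-1 M
Ka = [H+][A-]/[HA] = (1.86 × 10^-1)² / 2.04 × 10^-1 = 1.7 × 10^-1

Ka = 1.7 × 10^-1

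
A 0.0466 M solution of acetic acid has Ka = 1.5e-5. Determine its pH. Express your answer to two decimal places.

CH3COOH ⇌ CH3COO- + H+
From the ICE table, Ka = x²/(0.0466 − x) = 1.5 × 10^-5.
Since Ka ≪ C₀, x ≈ √(Ka·C₀) = 8.36 × 10^-4 M.
Check: 1.8% ionized — well under 5%, approximation valid.
pH = −log[H+] = −log(8.36 × 10^-4) = 3.08

pH = 3.08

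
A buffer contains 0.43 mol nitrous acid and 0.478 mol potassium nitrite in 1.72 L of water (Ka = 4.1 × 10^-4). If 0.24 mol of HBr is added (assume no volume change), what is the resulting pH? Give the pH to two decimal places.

After neutralization: n(HNO2) = 0.67 mol, n(NO2-) = 0.238 mol.
pKa = −log(4.1 × 10^-4) = 3.387
pH = pKa + log(n_NO2-/n_HNO2) = 3.387 + log(0.238/0.67) = 3.387 + (-0.449)

pH = 2.94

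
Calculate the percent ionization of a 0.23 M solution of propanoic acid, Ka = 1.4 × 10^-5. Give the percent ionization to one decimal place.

CH3CH2COOH ⇌ CH3CH2COO- + H+; let x = [H+] at equilibrium.
x ≈ √(Ka·C₀) = √(1.4 × 10^-5 × 0.23) = 1.79 × 10^-3 M
Fraction ionized = 1.79 × 10^-3 / 0.23 = 0.0078 → 0.8%

0.8%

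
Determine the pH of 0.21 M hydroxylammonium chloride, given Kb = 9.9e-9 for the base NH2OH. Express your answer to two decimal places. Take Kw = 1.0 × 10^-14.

NH3OH+ is the conjugate acid of the weak base NH2OH.
Ka = Kw/Kb = 1.0×10^-14 / 9.9 × 10^-9 = 1.01 × 10^-6
From the ICE table, Ka = [H+]²/(0.21 − [H+]) = 1.01 × 10^-6.
Since Ka ≪ C₀, [H+] ≈ √(Ka·C₀) = 4.61 × 10^-4 M.
([H+]/C₀ = 0.22% < 5%, so the approximation holds.)
pH = −log[H+] = −log(4.61 × 10^-4) = 3.34

pH = 3.34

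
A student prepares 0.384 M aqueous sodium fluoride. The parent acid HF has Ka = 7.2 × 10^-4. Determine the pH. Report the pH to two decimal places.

F- is the conjugate base of the weak acid HF.
Kb = Kw/Ka = 1.0×10^-14 / 7.2 × 10^-4 = 1.39 × 10^-11
Let x = [OH-] at equilibrium. Kb = x²/(0.384 − x).
Neglecting x in the denominator: x = √(1.39 × 10^-11 × 0.384) = 2.31 × 10^-6 M
Check: 0.0006% ionized — well under 5%, approximation valid.
pOH = −log(2.31 × 10^-6) = 5.64; pH = 14.00 − 5.64 = 8.36

pH = 8.36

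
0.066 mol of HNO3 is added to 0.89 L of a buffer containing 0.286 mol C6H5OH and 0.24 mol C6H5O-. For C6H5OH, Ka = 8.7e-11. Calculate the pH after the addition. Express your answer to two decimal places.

After neutralization: n(C6H5OH) = 0.352 mol, n(C6H5O-) = 0.174 mol.
pKa = −log(8.7 × 10^-11) = 10.060
Henderson–Hasselbalch with mole ratio 0.174/0.352: pH = 10.060 + (-0.306)

pH = 9.75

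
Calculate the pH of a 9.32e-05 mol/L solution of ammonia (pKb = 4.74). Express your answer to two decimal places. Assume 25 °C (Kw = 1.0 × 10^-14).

pH = 9.52

NH3 + H2O ⇌ NH4+ + OH-
Kb = 10^(−4.74) = 1.82 × 10^-5
From the ICE table, Kb = x²/(9.32e-05 − x) = 1.82 × 10^-5.
x is not negligible relative to C₀; solve x² + 1.82e-05·x − 1.7e-09 = 0.
x = [−1.82e-05 + √(1.82e-05² + 6.78e-09)]/2 = 3.31 × 10^-5 M
pOH = 4.48, so pH = 14.00 − pOH = 9.52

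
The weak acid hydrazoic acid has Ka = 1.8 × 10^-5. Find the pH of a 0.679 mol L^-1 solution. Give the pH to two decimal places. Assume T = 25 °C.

HN3 ⇌ N3- + H+
Ka = x²/(0.679 − x) = 1.8 × 10^-5
Neglecting x in the denominator: x = √(1.8 × 10^-5 × 0.679) = 3.50 × 10^-3 M
pH = −log[H+] = −log(3.50 × 10^-3) = 2.46

pH = 2.46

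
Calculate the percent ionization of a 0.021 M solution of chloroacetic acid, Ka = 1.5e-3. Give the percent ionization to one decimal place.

ClCH2COOH ⇌ ClCH2COO- + H+; let x = [H+] at equilibrium.
Ka = x²/(C₀ − x); solving the quadratic gives x = 4.91 × 10^-3 M.
Fraction ionized = 4.91 × 10^-3 / 0.021 = 0.2338 → 23.4%

23.4%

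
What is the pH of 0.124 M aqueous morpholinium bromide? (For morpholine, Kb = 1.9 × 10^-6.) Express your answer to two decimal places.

pH = 4.59

C4H8ONH2+ is the conjugate acid of the weak base C4H8ONH.
Ka = Kw/Kb = 1.0×10^-14 / 1.9 × 10^-6 = 5.26 × 10^-9
Ka = [H+]²/(0.124 − [H+]) = 5.26 × 10^-9
Since Ka ≪ C₀, [H+] ≈ √(Ka·C₀) = 2.55 × 10^-5 M.
pH = −log(2.55 × 10^-5) = 4.59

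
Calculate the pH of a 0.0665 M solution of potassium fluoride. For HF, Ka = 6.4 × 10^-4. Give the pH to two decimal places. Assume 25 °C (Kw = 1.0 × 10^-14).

F- is the conjugate base of the weak acid HF.
Kb = Kw/Ka = 1.0×10^-14 / 6.4 × 10^-4 = 1.56 × 10^-11
Kb = x²/(0.0665 − x) = 1.56 × 10^-11
Neglecting x in the denominator: x = √(1.56 × 10^-11 × 0.0665) = 1.02 × 10^-6 M
pOH = −log(1.02 × 10^-6) = 5.99; pH = 14.00 − 5.99 = 8.01

pH = 8.01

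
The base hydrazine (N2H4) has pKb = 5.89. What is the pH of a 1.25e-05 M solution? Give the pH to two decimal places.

pH = 8.53

N2H4 + H2O ⇌ N2H5+ + OH-
Kb = 10^(−5.89) = 1.29 × 10^-6
Kb = [OH-]²/(1.25e-05 − [OH-]) = 1.29 × 10^-6
Here C₀/Kb ≈ 9.69, so the small-[OH-] approximation fails. Use the quadratic:
[OH-] = (−Kb + √(Kb² + 4·Kb·C₀))/2 = 3.42 × 10^-6 M
pOH = 5.47, so pH = 14.00 − pOH = 8.53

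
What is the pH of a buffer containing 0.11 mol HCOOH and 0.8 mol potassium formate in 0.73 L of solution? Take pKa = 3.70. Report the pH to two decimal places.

pH = 4.56

pH = pKa + log([A⁻]/[HA]) = 3.70 + log(0.8/0.11)
pH = 3.70 + (+0.862) = 4.56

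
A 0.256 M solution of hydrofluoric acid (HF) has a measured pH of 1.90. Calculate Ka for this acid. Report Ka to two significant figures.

Ka = 6.5 × 10^-4

[H+] = 10^(-1.90) = 1.26 × 10^-2 M
At equilibrium [HA] = 0.256 − 1.26 × 10^-2 = 2.43 × 10^-1 M
Ka = [H+][A-]/[HA] = (1.26 × 10^-2)² / 2.43 × 10^-1 = 6.5 × 10^-4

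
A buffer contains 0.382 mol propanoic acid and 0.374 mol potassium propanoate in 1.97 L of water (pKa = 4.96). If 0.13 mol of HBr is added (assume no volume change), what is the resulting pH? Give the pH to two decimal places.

pH = 4.64

After neutralization: n(CH3CH2COOH) = 0.512 mol, n(CH3CH2COO-) = 0.244 mol.
pH = pKa + log([A⁻]/[HA]) = 4.96 + log(0.244/0.512) = 4.96 -0.322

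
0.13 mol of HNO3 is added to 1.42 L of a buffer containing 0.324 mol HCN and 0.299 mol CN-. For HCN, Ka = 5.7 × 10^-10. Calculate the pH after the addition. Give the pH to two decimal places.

Added H+ converts CN- to HCN: HCN → 0.454 mol, CN- → 0.169 mol.
pKa = −log(5.7 × 10^-10) = 9.244
Henderson–Hasselbalch with mole ratio 0.169/0.454: pH = 9.244 + (-0.429)

pH = 8.81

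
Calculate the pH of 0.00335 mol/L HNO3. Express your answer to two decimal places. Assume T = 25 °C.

pH = 2.47

HNO3 is a strong acid and dissociates completely, so [H+] = 0.00335 M.
pH = -log(0.00335) = 2.47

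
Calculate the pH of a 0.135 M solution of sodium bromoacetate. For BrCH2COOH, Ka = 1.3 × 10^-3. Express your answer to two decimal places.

BrCH2COO- is the conjugate base of the weak acid BrCH2COOH.
Kb = Kw/Ka = 1.0×10^-14 / 1.3 × 10^-3 = 7.69 × 10^-12
Kb = [OH-]²/(0.135 − [OH-]) = 7.69 × 10^-12
Neglecting [OH-] in the denominator: [OH-] = √(7.69 × 10^-12 × 0.135) = 1.02 × 10^-6 M
([OH-]/C₀ = 0.00075% < 5%, so the approximation holds.)
pOH = −log(1.02 × 10^-6) = 5.99; pH = 14.00 − 5.99 = 8.01

pH = 8.01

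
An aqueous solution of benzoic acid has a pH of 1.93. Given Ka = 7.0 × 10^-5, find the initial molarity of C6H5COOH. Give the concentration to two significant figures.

C₀ = 2.0 M

[H+] = 10^(-1.93) = 1.17 × 10^-2 M = x
Ka = x²/(C₀ − x) ⇒ C₀ = x + x²/Ka
C₀ = 1.17 × 10^-2 + (1.17 × 10^-2)²/(7.0 × 10^-5) = 1.97 M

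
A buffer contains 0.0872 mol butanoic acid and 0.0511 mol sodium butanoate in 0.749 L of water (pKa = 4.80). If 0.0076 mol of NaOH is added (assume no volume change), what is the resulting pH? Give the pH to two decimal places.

OH- converts CH3(CH2)2COOH to CH3(CH2)2COO-: CH3(CH2)2COOH → 0.0796 mol, CH3(CH2)2COO- → 0.0587 mol.
Henderson–Hasselbalch with mole ratio 0.0587/0.0796: pH = 4.80 + (-0.132)

pH = 4.67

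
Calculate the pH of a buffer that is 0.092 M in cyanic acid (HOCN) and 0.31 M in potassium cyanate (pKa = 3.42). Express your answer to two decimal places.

pH = 3.95

Henderson–Hasselbalch: pH = pKa + log([OCN-]/[HOCN]) = 3.42 + log(0.31/0.092)
pH = 3.42 + (+0.528) = 3.95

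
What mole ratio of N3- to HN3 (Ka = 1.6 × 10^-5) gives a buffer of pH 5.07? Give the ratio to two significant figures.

pKa = -log(1.6 × 10^-5) = 4.796
pH = pKa + log(r) ⇒ log(r) = 5.07 − 4.796 = +0.274
r = [N3-]/[HN3] = 10^(+0.274) = 1.88

ratio = 1.9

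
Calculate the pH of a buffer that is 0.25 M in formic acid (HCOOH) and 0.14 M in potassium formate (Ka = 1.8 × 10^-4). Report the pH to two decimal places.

pH = 3.49

pKa = −log(1.8 × 10^-4) = 3.745
Henderson–Hasselbalch: pH = pKa + log([HCOO-]/[HCOOH]) = 3.745 + log(0.14/0.25)
pH = 3.745 + (-0.252) = 3.49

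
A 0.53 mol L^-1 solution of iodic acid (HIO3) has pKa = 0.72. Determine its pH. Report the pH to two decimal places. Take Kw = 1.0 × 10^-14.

pH = 0.63

HIO3 ⇌ IO3- + H+
Ka = 10^(−0.72) = 1.91 × 10^-1
Ka = x²/(0.53 − x) = 1.91 × 10^-1
The 5% rule fails; solving x² + Ka·x − Ka·C₀ = 0 exactly:
x = [−0.191 + √(0.191² + 0.405)]/2 = 2.37 × 10^-1 M
pH = −log[H+] = −log(2.37 × 10^-1) = 0.63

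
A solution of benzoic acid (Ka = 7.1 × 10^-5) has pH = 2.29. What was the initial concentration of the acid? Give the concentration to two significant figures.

[H+] = 10^(-2.29) = 5.13 × 10^-3 M = x
Ka = x²/(C₀ − x) ⇒ C₀ = x + x²/Ka
C₀ = 5.13 × 10^-3 + (5.13 × 10^-3)²/(7.1 × 10^-5) = 3.76 × 10^-1 M

C₀ = 3.8 × 10^-1 M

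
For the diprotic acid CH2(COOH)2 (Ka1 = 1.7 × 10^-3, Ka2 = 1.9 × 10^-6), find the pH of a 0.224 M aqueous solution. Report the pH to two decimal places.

Since Ka1 ≫ Ka2, the first ionization dominates [H+].
Ka1 = x²/(0.224 − x) = 1.7 × 10^-3
Solving the quadratic: x = (−Ka1 + √(Ka1² + 4·Ka1·C₀))/2 = 1.87 × 10^-2 M
pH = −log(1.87 × 10^-2) = 1.73

pH = 1.73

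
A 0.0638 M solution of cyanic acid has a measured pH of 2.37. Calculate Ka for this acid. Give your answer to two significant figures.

[H+] = 10^(-2.37) = 4.27 × 10^-3 M
At equilibrium [HA] = 0.0638 − 4.27 × 10^-3 = 5.95 × 10^-2 M
Ka = [H+][A-]/[HA] = (4.27 × 10^-3)² / 5.95 × 10^-2 = 3.1 × 10^-4

Ka = 3.1 × 10^-4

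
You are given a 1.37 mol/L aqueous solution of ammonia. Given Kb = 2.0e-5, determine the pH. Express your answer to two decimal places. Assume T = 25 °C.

pH = 11.72

NH3 + H2O ⇌ NH4+ + OH-
From the ICE table, Kb = x²/(1.37 − x) = 2.0 × 10^-5.
Neglecting x in the denominator: x = √(2.0 × 10^-5 × 1.37) = 5.23 × 10^-3 M
pOH = 2.28, so pH = 14.00 − pOH = 11.72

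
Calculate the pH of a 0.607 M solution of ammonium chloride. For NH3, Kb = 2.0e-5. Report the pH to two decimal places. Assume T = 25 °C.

pH = 4.76

NH4+ is the conjugate acid of the weak base NH3.
Ka = Kw/Kb = 1.0×10^-14 / 2.0 × 10^-5 = 5.00 × 10^-10
Ka = x²/(0.607 − x) = 5.00 × 10^-10
Since Ka ≪ C₀, x ≈ √(Ka·C₀) = 1.74 × 10^-5 M.
Check: 0.0029% ionized — well under 5%, approximation valid.
pH = −log[H+] = −log(1.74 × 10^-5) = 4.76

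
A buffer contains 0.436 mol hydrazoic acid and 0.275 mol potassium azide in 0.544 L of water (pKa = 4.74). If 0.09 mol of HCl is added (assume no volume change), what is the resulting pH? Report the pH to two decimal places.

pH = 4.29

Added H+ converts N3- to HN3: HN3 → 0.526 mol, N3- → 0.185 mol.
pH = pKa + log(n_N3-/n_HN3) = 4.74 + log(0.185/0.526) = 4.74 + (-0.454)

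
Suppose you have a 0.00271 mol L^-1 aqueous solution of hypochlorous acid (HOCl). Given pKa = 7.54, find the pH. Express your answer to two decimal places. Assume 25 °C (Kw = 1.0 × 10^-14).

pH = 5.05

HOCl ⇌ OCl- + H+
Ka = 10^(−7.54) = 2.88 × 10^-8
Ka = x²/(0.00271 − x) = 2.88 × 10^-8
Neglecting x in the denominator: x = √(2.88 × 10^-8 × 0.00271) = 8.83 × 10^-6 M
Check: 0.33% ionized — well under 5%, approximation valid.
pH = −log(8.83 × 10^-6) = 5.05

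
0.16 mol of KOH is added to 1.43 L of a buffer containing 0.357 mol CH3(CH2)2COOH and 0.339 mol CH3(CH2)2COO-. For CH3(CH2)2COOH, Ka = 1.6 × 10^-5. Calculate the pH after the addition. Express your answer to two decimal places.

pH = 5.20

After neutralization: n(CH3(CH2)2COOH) = 0.197 mol, n(CH3(CH2)2COO-) = 0.499 mol.
pKa = −log(1.6 × 10^-5) = 4.796
pH = pKa + log(n_CH3(CH2)2COO-/n_CH3(CH2)2COOH) = 4.796 + log(0.499/0.197) = 4.796 + (+0.404)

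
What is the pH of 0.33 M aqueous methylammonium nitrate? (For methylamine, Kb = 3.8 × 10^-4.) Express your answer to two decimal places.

pH = 5.53

CH3NH3+ is the conjugate acid of the weak base CH3NH2.
Ka = Kw/Kb = 1.0×10^-14 / 3.8 × 10^-4 = 2.63 × 10^-11
Let x = [H+] at equilibrium. Ka = x²/(0.33 − x).
Assume x ≪ 0.33: x ≈ √(2.63 × 10^-11 × 0.33) = 2.95 × 10^-6 M
pH = −log(2.95 × 10^-6) = 5.53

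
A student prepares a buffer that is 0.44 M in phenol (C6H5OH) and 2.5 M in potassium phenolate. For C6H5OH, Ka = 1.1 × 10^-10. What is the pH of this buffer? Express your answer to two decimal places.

pH = 10.71

pKa = −log(1.1 × 10^-10) = 9.959
Henderson–Hasselbalch: pH = pKa + log([C6H5O-]/[C6H5OH]) = 9.959 + log(2.5/0.44)
pH = 9.959 + (+0.754) = 10.71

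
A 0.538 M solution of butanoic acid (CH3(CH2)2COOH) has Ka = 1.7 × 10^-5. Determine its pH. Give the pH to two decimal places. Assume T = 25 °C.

pH = 2.52

CH3(CH2)2COOH ⇌ CH3(CH2)2COO- + H+
Ka = x²/(0.538 − x) = 1.7 × 10^-5
Assume x ≪ 0.538: x ≈ √(1.7 × 10^-5 × 0.538) = 3.02 × 10^-3 M
Check: 0.56% ionized — well under 5%, approximation valid.
pH = −log[H+] = −log(3.02 × 10^-3) = 2.52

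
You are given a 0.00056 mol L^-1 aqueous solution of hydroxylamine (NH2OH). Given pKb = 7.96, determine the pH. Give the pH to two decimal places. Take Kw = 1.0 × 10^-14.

NH2OH + H2O ⇌ NH3OH+ + OH-
Kb = 10^(−7.96) = 1.10 × 10^-8
Kb = [OH-]²/(0.00056 − [OH-]) = 1.10 × 10^-8
Assume [OH-] ≪ 0.00056: [OH-] ≈ √(1.10 × 10^-8 × 0.00056) = 2.48 × 10^-6 M
([OH-]/C₀ = 0.44% < 5%, so the approximation holds.)
pOH = −log(2.48 × 10^-6) = 5.61; pH = 14.00 − 5.61 = 8.39

pH = 8.39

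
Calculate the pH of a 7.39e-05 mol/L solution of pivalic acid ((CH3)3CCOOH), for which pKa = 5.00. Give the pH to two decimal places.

pH = 4.65

(CH3)3CCOOH ⇌ (CH3)3CCOO- + H+
Ka = 10^(−5.00) = 1.00 × 10^-5
Ka = x²/(7.39e-05 − x) = 1.00 × 10^-5
The 5% rule fails; solving x² + Ka·x − Ka·C₀ = 0 exactly:
x = [−1e-05 + √(1e-05² + 2.96e-09)]/2 = 2.26 × 10^-5 M
pH = −log(2.26 × 10^-5) = 4.65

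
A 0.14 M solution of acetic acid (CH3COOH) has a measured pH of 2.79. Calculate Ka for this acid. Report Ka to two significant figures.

Ka = 1.9 × 10^-5

[H+] = 10^(-2.79) = 1.62 × 10^-3 M
At equilibrium [HA] = 0.14 − 1.62 × 10^-3 = 1.38 × 10^-1 M
Ka = [H+][A-]/[HA] = (1.62 × 10^-3)² / 1.38 × 10^-1 = 1.9 × 10^-5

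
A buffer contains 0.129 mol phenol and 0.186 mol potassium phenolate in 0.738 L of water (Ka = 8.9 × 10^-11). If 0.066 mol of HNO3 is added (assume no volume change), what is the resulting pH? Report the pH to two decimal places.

Added H+ converts C6H5O- to C6H5OH: C6H5OH → 0.195 mol, C6H5O- → 0.12 mol.
pKa = −log(8.9 × 10^-11) = 10.051
pH = pKa + log(n_C6H5O-/n_C6H5OH) = 10.051 + log(0.12/0.195) = 10.051 + (-0.211)

pH = 9.84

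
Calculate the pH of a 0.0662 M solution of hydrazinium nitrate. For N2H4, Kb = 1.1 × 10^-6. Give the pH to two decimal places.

N2H5+ is the conjugate acid of the weak base N2H4.
Ka = Kw/Kb = 1.0×10^-14 / 1.1 × 10^-6 = 9.09 × 10^-9
Let x = [H+] at equilibrium. Ka = x²/(0.0662 − x).
Neglecting x in the denominator: x = √(9.09 × 10^-9 × 0.0662) = 2.45 × 10^-5 M
Check: 0.037% ionized — well under 5%, approximation valid.
pH = −log[H+] = −log(2.45 × 10^-5) = 4.61

pH = 4.61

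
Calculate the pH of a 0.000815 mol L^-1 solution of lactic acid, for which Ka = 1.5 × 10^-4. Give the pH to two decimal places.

pH = 3.55

CH3CH(OH)COOH ⇌ CH3CH(OH)COO- + H+
Let x = [H+] at equilibrium. Ka = x²/(0.000815 − x).
The 5% rule fails; solving x² + Ka·x − Ka·C₀ = 0 exactly:
x = [−0.00015 + √(0.00015² + 4.89e-07)]/2 = 2.83 × 10^-4 M
pH = −log[H+] = −log(2.83 × 10^-4) = 3.55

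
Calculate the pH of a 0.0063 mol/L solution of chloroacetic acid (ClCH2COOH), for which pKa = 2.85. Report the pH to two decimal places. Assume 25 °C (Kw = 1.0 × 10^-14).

pH = 2.63

ClCH2COOH ⇌ ClCH2COO- + H+
Ka = 10^(−2.85) = 1.41 × 10^-3
From the ICE table, Ka = [H+]²/(0.0063 − [H+]) = 1.41 × 10^-3.
Here C₀/Ka ≈ 4.47, so the small-[H+] approximation fails. Use the quadratic:
[H+] = [−0.00141 + √(0.00141² + 3.55e-05)]/2 = 2.36 × 10^-3 M
pH = −log(2.36 × 10^-3) = 2.63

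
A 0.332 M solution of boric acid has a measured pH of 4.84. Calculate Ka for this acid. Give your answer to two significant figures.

Ka = 6.3 × 10^-10

[H+] = 10^(-4.84) = 1.45 × 10^-5 M
At equilibrium [HA] = 0.332 − 1.45 × 10^-5 = 3.32 × 10^-1 M
Ka = [H+][A-]/[HA] = (1.45 × 10^-5)² / 3.32 × 10^-1 = 6.3 × 10^-10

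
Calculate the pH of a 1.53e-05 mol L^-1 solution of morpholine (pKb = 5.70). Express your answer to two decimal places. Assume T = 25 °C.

C4H8ONH + H2O ⇌ C4H8ONH2+ + OH-
Kb = 10^(−5.70) = 2.00 × 10^-6
Kb = [OH-]²/(1.53e-05 − [OH-]) = 2.00 × 10^-6
[OH-] is not negligible relative to C₀; solve [OH-]² + 2e-06·[OH-] − 3.06e-11 = 0.
[OH-] = [−2e-06 + √(2e-06² + 1.22e-10)]/2 = 4.62 × 10^-6 M
pOH = 5.34, so pH = 14.00 − pOH = 8.66

pH = 8.66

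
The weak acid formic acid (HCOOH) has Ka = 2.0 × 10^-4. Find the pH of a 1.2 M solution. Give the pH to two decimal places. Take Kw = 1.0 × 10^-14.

pH = 1.81

HCOOH ⇌ HCOO- + H+
Ka = x²/(1.2 − x) = 2.0 × 10^-4
Assume x ≪ 1.2: x ≈ √(2.0 × 10^-4 × 1.2) = 1.55 × 10^-2 M
Check: 1.3% ionized — well under 5%, approximation valid.
pH = −log(1.55 × 10^-2) = 1.81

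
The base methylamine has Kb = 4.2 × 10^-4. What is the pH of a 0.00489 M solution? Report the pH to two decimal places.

CH3NH2 + H2O ⇌ CH3NH3+ + OH-
From the ICE table, Kb = [OH-]²/(0.00489 − [OH-]) = 4.2 × 10^-4.
The 5% rule fails; solving [OH-]² + Kb·[OH-] − Kb·C₀ = 0 exactly:
[OH-] = [−0.00042 + √(0.00042² + 8.22e-06)]/2 = 1.24 × 10^-3 M
pOH = 2.91, so pH = 14.00 − pOH = 11.09

pH = 11.09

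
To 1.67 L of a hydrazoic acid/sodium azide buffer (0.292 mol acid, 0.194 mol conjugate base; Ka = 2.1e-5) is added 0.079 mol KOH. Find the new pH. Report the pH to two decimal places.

After neutralization: n(HN3) = 0.213 mol, n(N3-) = 0.273 mol.
pKa = −log(2.1 × 10^-5) = 4.678
pH = pKa + log([A⁻]/[HA]) = 4.678 + log(0.273/0.213) = 4.678 +0.108

pH = 4.79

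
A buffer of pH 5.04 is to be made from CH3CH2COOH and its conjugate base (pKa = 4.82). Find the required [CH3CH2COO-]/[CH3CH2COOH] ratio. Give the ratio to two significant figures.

pH = pKa + log(r) ⇒ log(r) = 5.04 − 4.82 = +0.22
r = [CH3CH2COO-]/[CH3CH2COOH] = 10^(+0.22) = 1.66

ratio = 1.7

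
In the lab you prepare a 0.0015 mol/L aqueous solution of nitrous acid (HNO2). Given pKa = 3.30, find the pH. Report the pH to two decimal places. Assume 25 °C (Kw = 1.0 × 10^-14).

HNO2 ⇌ NO2- + H+
Ka = 10^(−3.30) = 5.01 × 10^-4
Ka = x²/(0.0015 − x) = 5.01 × 10^-4
Here C₀/Ka ≈ 2.99, so the small-x approximation fails. Use the quadratic:
x = (−Ka + √(Ka² + 4·Ka·C₀))/2 = 6.52 × 10^-4 M
pH = −log(6.52 × 10^-4) = 3.19

pH = 3.19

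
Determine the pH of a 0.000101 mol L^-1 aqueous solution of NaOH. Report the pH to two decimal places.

pH = 10.00

NaOH is a strong base; [OH-] = 0.000101 M.
pOH = -log(0.000101) = 4.00
pH = 14.00 - 4.00 = 10.00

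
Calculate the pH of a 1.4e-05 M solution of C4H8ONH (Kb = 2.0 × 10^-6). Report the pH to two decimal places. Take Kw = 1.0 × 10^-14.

C4H8ONH + H2O ⇌ C4H8ONH2+ + OH-
From the ICE table, Kb = [OH-]²/(1.4e-05 − [OH-]) = 2.0 × 10^-6.
[OH-] is not negligible relative to C₀; solve [OH-]² + 2e-06·[OH-] − 2.8e-11 = 0.
[OH-] = [−2e-06 + √(2e-06² + 1.12e-10)]/2 = 4.39 × 10^-6 M
pOH = −log(4.39 × 10^-6) = 5.36; pH = 14.00 − 5.36 = 8.64

pH = 8.64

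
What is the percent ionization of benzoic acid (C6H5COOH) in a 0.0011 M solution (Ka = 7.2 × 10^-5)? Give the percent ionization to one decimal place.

C6H5COOH ⇌ C6H5COO- + H+; let x = [H+] at equilibrium.
Solve x² + 7.2e-05x − 7.92e-08 = 0 → x = 2.48 × 10^-4 M
Fraction ionized = 2.48 × 10^-4 / 0.0011 = 0.2255 → 22.5%

22.5%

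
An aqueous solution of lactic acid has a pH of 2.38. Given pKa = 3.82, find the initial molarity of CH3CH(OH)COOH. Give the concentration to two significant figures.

C₀ = 1.2 × 10^-1 M

[H+] = 10^(-2.38) = 4.17 × 10^-3 M = x
Ka = 10^(−3.82) = 1.51 × 10^-4
Ka = x²/(C₀ − x) ⇒ C₀ = x + x²/Ka
C₀ = 4.17 × 10^-3 + (4.17 × 10^-3)²/(1.51 × 10^-4) = 1.19 × 10^-1 M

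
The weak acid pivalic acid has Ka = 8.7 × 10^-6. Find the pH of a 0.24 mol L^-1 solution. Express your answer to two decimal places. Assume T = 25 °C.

(CH3)3CCOOH ⇌ (CH3)3CCOO- + H+
Ka = x²/(0.24 − x) = 8.7 × 10^-6
Since Ka ≪ C₀, x ≈ √(Ka·C₀) = 1.44 × 10^-3 M.
pH = −log(1.44 × 10^-3) = 2.84

pH = 2.84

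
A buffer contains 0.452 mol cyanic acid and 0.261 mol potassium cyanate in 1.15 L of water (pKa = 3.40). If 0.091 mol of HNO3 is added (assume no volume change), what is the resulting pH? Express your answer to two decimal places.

After neutralization: n(HOCN) = 0.543 mol, n(OCN-) = 0.17 mol.
Henderson–Hasselbalch with mole ratio 0.17/0.543: pH = 3.40 + (-0.504)

pH = 2.90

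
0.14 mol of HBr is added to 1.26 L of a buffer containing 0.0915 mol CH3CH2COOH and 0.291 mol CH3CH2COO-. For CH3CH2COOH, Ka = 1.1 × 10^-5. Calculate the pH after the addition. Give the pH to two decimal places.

Added H+ converts CH3CH2COO- to CH3CH2COOH: CH3CH2COOH → 0.232 mol, CH3CH2COO- → 0.151 mol.
pKa = −log(1.1 × 10^-5) = 4.959
Henderson–Hasselbalch with mole ratio 0.151/0.232: pH = 4.959 + (-0.187)

pH = 4.77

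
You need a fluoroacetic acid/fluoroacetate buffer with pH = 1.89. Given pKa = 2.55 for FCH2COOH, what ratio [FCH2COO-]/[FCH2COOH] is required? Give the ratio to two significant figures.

pH = pKa + log(r) ⇒ log(r) = 1.89 − 2.55 = -0.66
r = [FCH2COO-]/[FCH2COOH] = 10^(-0.66) = 0.219

ratio = 0.22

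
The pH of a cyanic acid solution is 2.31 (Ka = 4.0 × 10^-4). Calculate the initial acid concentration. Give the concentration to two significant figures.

C₀ = 6.5 × 10^-2 M

[H+] = 10^(-2.31) = 4.90 × 10^-3 M = x
Ka = x²/(C₀ − x) ⇒ C₀ = x + x²/Ka
C₀ = 4.90 × 10^-3 + (4.90 × 10^-3)²/(4.0 × 10^-4) = 6.49 × 10^-2 M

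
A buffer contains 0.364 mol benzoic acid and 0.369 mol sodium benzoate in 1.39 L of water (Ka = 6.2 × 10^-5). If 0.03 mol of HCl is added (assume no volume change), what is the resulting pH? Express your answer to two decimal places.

After neutralization: n(C6H5COOH) = 0.394 mol, n(C6H5COO-) = 0.339 mol.
pKa = −log(6.2 × 10^-5) = 4.208
pH = pKa + log(n_C6H5COO-/n_C6H5COOH) = 4.208 + log(0.339/0.394) = 4.208 + (-0.065)

pH = 4.14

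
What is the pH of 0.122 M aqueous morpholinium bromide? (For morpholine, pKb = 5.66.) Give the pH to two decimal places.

C4H8ONH2+ is the conjugate acid of the weak base C4H8ONH.
Kb = 10^(−5.66) = 2.19 × 10^-6
Ka = Kw/Kb = 1.0×10^-14 / 2.19 × 10^-6 = 4.57 × 10^-9
Ka = [H+]²/(0.122 − [H+]) = 4.57 × 10^-9
Neglecting [H+] in the denominator: [H+] = √(4.57 × 10^-9 × 0.122) = 2.36 × 10^-5 M
([H+]/C₀ = 0.019% < 5%, so the approximation holds.)
pH = −log[H+] = −log(2.36 × 10^-5) = 4.63

pH = 4.63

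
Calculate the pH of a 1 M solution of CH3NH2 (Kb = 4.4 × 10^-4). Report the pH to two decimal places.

pH = 12.32

CH3NH2 + H2O ⇌ CH3NH3+ + OH-
Kb = [OH-]²/(1 − [OH-]) = 4.4 × 10^-4
Since Kb ≪ C₀, [OH-] ≈ √(Kb·C₀) = 2.10 × 10^-2 M.
pOH = 1.68, so pH = 14.00 − pOH = 12.32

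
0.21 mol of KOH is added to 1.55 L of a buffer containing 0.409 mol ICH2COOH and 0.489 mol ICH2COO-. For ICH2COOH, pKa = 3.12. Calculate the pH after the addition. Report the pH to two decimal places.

pH = 3.67

OH- converts ICH2COOH to ICH2COO-: ICH2COOH → 0.199 mol, ICH2COO- → 0.699 mol.
Henderson–Hasselbalch with mole ratio 0.699/0.199: pH = 3.12 + (+0.546)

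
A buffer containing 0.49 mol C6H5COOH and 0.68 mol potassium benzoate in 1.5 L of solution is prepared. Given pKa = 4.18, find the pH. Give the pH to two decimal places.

pH = pKa + log([A⁻]/[HA]) = 4.18 + log(0.68/0.49)
pH = 4.18 + (+0.142) = 4.32

pH = 4.32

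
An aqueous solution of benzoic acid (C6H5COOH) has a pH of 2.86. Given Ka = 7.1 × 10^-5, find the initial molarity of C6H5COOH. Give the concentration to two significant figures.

C₀ = 2.8 × 10^-2 M

[H+] = 10^(-2.86) = 1.38 × 10^-3 M = x
Ka = x²/(C₀ − x) ⇒ C₀ = x + x²/Ka
C₀ = 1.38 × 10^-3 + (1.38 × 10^-3)²/(7.1 × 10^-5) = 2.82 × 10^-2 M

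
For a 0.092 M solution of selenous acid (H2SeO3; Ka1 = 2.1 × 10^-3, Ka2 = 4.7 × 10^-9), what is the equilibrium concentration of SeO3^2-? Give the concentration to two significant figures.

First ionization gives [H+] ≈ [HSeO3-] = 1.29 × 10^-2 M.
Second step: Ka2 = [H+][SeO3^2-]/[HSeO3-] ≈ [SeO3^2-] (since [H+] ≈ [HSeO3-]).
So [SeO3^2-] ≈ Ka2.

4.7 × 10^-9 M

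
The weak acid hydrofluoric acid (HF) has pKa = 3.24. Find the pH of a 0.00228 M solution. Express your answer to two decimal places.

HF ⇌ F- + H+
Ka = 10^(−3.24) = 5.75 × 10^-4
From the ICE table, Ka = [H+]²/(0.00228 − [H+]) = 5.75 × 10^-4.
[H+] is not negligible relative to C₀; solve [H+]² + 0.000575·[H+] − 1.31e-06 = 0.
[H+] = [−0.000575 + √(0.000575² + 5.24e-06)]/2 = 8.93 × 10^-4 M
pH = −log[H+] = −log(8.93 × 10^-4) = 3.05

pH = 3.05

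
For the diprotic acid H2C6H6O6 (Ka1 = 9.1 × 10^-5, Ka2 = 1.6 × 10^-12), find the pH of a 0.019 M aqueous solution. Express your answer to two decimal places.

Since Ka1 ≫ Ka2, the first ionization dominates [H+].
Ka1 = x²/(0.019 − x) = 9.1 × 10^-5
Solving the quadratic: x = (−Ka1 + √(Ka1² + 4·Ka1·C₀))/2 = 1.27 × 10^-3 M
pH = −log(1.27 × 10^-3) = 2.90

pH = 2.90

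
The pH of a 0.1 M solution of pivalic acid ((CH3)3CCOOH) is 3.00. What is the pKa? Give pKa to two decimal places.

[H+] = 10^(-3.00) = 1.00 × 10^-3 M
At equilibrium [HA] = 0.1 − 1.00 × 10^-3 = 9.90 × 10^-2 M
Ka = [H+][A-]/[HA] = (1.00 × 10^-3)² / 9.90 × 10^-2 = 1.01 × 10^-5
pKa = -log(1.01 × 10^-5) = 5.00

pKa = 5.00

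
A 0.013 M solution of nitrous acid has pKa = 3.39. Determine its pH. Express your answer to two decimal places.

pH = 2.68

HNO2 ⇌ NO2- + H+
Ka = 10^(−3.39) = 4.07 × 10^-4
Ka = x²/(0.013 − x) = 4.07 × 10^-4
The 5% rule fails; solving x² + Ka·x − Ka·C₀ = 0 exactly:
x = (−Ka + √(Ka² + 4·Ka·C₀))/2 = 2.11 × 10^-3 M
pH = −log(2.11 × 10^-3) = 2.68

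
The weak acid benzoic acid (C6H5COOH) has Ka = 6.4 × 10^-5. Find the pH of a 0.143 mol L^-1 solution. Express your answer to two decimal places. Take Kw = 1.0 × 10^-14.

C6H5COOH ⇌ C6H5COO- + H+
Ka = [H+]²/(0.143 − [H+]) = 6.4 × 10^-5
Since Ka ≪ C₀, [H+] ≈ √(Ka·C₀) = 3.03 × 10^-3 M.
pH = −log(3.03 × 10^-3) = 2.52

pH = 2.52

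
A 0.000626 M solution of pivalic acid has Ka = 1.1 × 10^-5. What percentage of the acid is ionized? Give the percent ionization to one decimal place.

(CH3)3CCOOH ⇌ (CH3)3CCOO- + H+; let x = [H+] at equilibrium.
Solve x² + 1.1e-05x − 6.89e-09 = 0 → x = 7.77 × 10^-5 M
% ionization = x/C₀ × 100% = 7.77 × 10^-5/0.000626 × 100% = 12.4%

12.4%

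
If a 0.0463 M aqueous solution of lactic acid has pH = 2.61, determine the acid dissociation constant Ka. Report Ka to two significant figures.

Ka = 1.4 × 10^-4

[H+] = 10^(-2.61) = 2.45 × 10^-3 M
At equilibrium [HA] = 0.0463 − 2.45 × 10^-3 = 4.39 × 10^-2 M
Ka = [H+][A-]/[HA] = (2.45 × 10^-3)² / 4.39 × 10^-2 = 1.4 × 10^-4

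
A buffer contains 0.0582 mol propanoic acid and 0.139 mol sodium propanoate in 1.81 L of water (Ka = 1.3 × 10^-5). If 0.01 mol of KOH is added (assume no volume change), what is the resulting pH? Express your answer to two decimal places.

OH- converts CH3CH2COOH to CH3CH2COO-: CH3CH2COOH → 0.0482 mol, CH3CH2COO- → 0.149 mol.
pKa = −log(1.3 × 10^-5) = 4.886
pH = pKa + log(n_CH3CH2COO-/n_CH3CH2COOH) = 4.886 + log(0.149/0.0482) = 4.886 + (+0.490)

pH = 5.38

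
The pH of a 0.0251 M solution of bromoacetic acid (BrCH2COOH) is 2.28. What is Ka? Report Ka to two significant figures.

Ka = 1.4 × 10^-3

[H+] = 10^(-2.28) = 5.25 × 10^-3 M
At equilibrium [HA] = 0.0251 − 5.25 × 10^-3 = 1.98 × 10^-2 M
Ka = [H+][A-]/[HA] = (5.25 × 10^-3)² / 1.98 × 10^-2 = 1.4 × 10^-3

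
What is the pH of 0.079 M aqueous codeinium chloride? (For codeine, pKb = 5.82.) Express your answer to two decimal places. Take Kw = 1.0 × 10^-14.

pH = 4.64

C18H22NO3+ is the conjugate acid of the weak base C18H21NO3.
Kb = 10^(−5.82) = 1.51 × 10^-6
Ka = Kw/Kb = 1.0×10^-14 / 1.51 × 10^-6 = 6.62 × 10^-9
From the ICE table, Ka = [H+]²/(0.079 − [H+]) = 6.62 × 10^-9.
Since Ka ≪ C₀, [H+] ≈ √(Ka·C₀) = 2.29 × 10^-5 M.
pH = −log[H+] = −log(2.29 × 10^-5) = 4.64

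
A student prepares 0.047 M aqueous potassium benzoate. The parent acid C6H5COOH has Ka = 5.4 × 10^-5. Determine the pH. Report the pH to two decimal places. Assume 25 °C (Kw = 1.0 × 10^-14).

pH = 8.47

C6H5COO- is the conjugate base of the weak acid C6H5COOH.
Kb = Kw/Ka = 1.0×10^-14 / 5.4 × 10^-5 = 1.85 × 10^-10
Kb = [OH-]²/(0.047 − [OH-]) = 1.85 × 10^-10
Since Kb ≪ C₀, [OH-] ≈ √(Kb·C₀) = 2.95 × 10^-6 M.
Check: 0.0063% ionized — well under 5%, approximation valid.
pOH = −log(2.95 × 10^-6) = 5.53; pH = 14.00 − 5.53 = 8.47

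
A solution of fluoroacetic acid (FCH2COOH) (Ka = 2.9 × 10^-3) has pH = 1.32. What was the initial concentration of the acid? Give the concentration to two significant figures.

[H+] = 10^(-1.32) = 4.79 × 10^-2 M = x
Ka = x²/(C₀ − x) ⇒ C₀ = x + x²/Ka
C₀ = 4.79 × 10^-2 + (4.79 × 10^-2)²/(2.9 × 10^-3) = 8.39 × 10^-1 M

C₀ = 8.4 × 10^-1 M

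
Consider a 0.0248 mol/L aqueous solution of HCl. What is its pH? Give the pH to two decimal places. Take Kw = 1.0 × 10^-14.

pH = 1.61

HCl is a strong acid and dissociates completely, so [H+] = 0.0248 M.
pH = -log(0.0248) = 1.61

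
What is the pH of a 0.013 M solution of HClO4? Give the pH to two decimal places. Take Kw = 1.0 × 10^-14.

HClO4 is a strong acid and dissociates completely, so [H+] = 0.013 M.
pH = -log(0.013) = 1.89

pH = 1.89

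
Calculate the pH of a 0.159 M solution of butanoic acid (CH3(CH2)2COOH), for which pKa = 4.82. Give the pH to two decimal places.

pH = 2.81

CH3(CH2)2COOH ⇌ CH3(CH2)2COO- + H+
Ka = 10^(−4.82) = 1.51 × 10^-5
Ka = x²/(0.159 − x) = 1.51 × 10^-5
Neglecting x in the denominator: x = √(1.51 × 10^-5 × 0.159) = 1.55 × 10^-3 M
(x/C₀ = 0.97% < 5%, so the approximation holds.)
pH = −log[H+] = −log(1.55 × 10^-3) = 2.81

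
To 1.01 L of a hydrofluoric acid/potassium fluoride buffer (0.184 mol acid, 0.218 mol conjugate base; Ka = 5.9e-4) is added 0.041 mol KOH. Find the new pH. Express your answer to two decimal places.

OH- converts HF to F-: HF → 0.143 mol, F- → 0.259 mol.
pKa = −log(5.9 × 10^-4) = 3.229
pH = pKa + log(n_F-/n_HF) = 3.229 + log(0.259/0.143) = 3.229 + (+0.258)

pH = 3.49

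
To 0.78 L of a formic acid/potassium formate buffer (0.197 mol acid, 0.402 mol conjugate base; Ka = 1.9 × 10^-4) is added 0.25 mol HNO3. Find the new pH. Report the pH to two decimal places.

pH = 3.25

Added H+ converts HCOO- to HCOOH: HCOOH → 0.447 mol, HCOO- → 0.152 mol.
pKa = −log(1.9 × 10^-4) = 3.721
pH = pKa + log([A⁻]/[HA]) = 3.721 + log(0.152/0.447) = 3.721 -0.468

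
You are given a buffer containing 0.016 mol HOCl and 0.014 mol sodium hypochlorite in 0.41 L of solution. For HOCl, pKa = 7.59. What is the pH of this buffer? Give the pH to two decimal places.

pH = 7.53

Using pH = pKa + log([base]/[acid]) with [base]/[acid] = 0.014/0.016:
pH = 7.59 + (-0.058) = 7.53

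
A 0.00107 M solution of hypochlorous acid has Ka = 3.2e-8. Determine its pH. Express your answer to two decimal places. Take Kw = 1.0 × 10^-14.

HOCl ⇌ OCl- + H+
Let x = [H+] at equilibrium. Ka = x²/(0.00107 − x).
Assume x ≪ 0.00107: x ≈ √(3.2 × 10^-8 × 0.00107) = 5.85 × 10^-6 M
pH = −log[H+] = −log(5.85 × 10^-6) = 5.23

pH = 5.23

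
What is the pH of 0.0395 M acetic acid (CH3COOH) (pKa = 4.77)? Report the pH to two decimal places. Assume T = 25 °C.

CH3COOH ⇌ CH3COO- + H+
Ka = 10^(−4.77) = 1.70 × 10^-5
From the ICE table, Ka = [H+]²/(0.0395 − [H+]) = 1.70 × 10^-5.
Since Ka ≪ C₀, [H+] ≈ √(Ka·C₀) = 8.19 × 10^-4 M.
([H+]/C₀ = 2.1% < 5%, so the approximation holds.)
pH = −log[H+] = −log(8.19 × 10^-4) = 3.09

pH = 3.09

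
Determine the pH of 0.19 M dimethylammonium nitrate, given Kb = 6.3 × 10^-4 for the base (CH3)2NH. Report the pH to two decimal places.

pH = 5.76

(CH3)2NH2+ is the conjugate acid of the weak base (CH3)2NH.
Ka = Kw/Kb = 1.0×10^-14 / 6.3 × 10^-4 = 1.59 × 10^-11
Let x = [H+] at equilibrium. Ka = x²/(0.19 − x).
Assume x ≪ 0.19: x ≈ √(1.59 × 10^-11 × 0.19) = 1.74 × 10^-6 M
pH = −log[H+] = −log(1.74 × 10^-6) = 5.76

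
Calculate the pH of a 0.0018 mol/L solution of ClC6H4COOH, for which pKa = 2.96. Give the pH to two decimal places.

pH = 3.02

ClC6H4COOH ⇌ ClC6H4COO- + H+
Ka = 10^(−2.96) = 1.10 × 10^-3
Ka = [H+]²/(0.0018 − [H+]) = 1.10 × 10^-3
Here C₀/Ka ≈ 1.64, so the small-[H+] approximation fails. Use the quadratic:
[H+] = (−Ka + √(Ka² + 4·Ka·C₀))/2 = 9.61 × 10^-4 M
pH = −log(9.61 × 10^-4) = 3.02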